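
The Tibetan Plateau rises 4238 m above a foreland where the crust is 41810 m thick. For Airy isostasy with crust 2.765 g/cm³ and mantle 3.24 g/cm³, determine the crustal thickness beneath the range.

70700 m

Root depth r = h ρ_c / (ρ_m − ρ_c) = 4238 m × 2.765 / 0.475 = 24670 m.
Total thickness = T + h + r = 41810 m + 4238 m + 24670 m = 70700 m.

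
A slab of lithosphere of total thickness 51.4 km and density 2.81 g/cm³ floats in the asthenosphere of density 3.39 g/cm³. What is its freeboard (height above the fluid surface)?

8.79 km

Floating equilibrium: submerged depth d = t ρ_obj/ρ_fluid = 51.4 km × 2.81/3.39 = 42.61 km.
Freeboard = t − d = 51.4 km − 42.61 km = 8.79 km.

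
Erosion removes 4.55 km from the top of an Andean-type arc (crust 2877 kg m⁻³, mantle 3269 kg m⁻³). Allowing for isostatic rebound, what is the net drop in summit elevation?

Rebound u = e ρ_c/ρ_m = 4.55 km × 2877/3269 = 4.004 km.
Net surface drop = e − u = 4.55 km − 4.004 km = e (ρ_m − ρ_c)/ρ_m = 0.546 km.

0.546 km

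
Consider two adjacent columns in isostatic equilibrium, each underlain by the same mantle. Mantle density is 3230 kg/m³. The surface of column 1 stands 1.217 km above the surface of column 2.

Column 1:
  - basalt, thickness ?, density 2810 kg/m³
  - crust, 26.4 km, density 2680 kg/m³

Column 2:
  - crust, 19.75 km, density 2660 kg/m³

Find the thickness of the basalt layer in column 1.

1.59 km

Take the compensation level at the base of the deeper column (depth z_c below the surface of column 1) and equate Σ ρ_i t_i down to z_c; mantle fills any gap and the z_c terms cancel.
Column 1: x×2810 + 26.4×2680 + (z_c − 26.4 − x)×3230
Column 2: 1.217×0 + 19.75×2660 + (z_c − 1.217 − 19.75)×3230
The z_c×3230 term appears on both sides and cancels. Collect the known terms of each column as K = Σ(ρt)_known − 3230 × (depth of known layers): K_1 = 70752 − 3230×26.4 = −14520; K_2 = 52535 − 3230×(1.217 + 19.75) = −15188.41.
Balance: K_1 − x×(3230 − 2810) = K_2, so x = (K_1 − K_2)/(3230 − 2810) = 668.41/420 = 1.59 km.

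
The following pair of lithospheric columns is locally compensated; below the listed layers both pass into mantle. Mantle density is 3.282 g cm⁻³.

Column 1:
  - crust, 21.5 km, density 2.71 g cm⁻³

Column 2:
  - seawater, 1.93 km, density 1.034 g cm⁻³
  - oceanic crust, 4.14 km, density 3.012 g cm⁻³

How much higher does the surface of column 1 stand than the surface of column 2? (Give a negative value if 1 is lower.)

2.08 km

For any compensation level in the mantle, the mantle terms cancel and isostasy reduces to e = (Σt_1 − Σt_2) − (Σ(ρt)_1 − Σ(ρt)_2) / ρ_m.
Σt_1 = 21.5 km; Σt_2 = 6.07 km; Σ(ρt)_1 = 58.265; Σ(ρt)_2 = 14.4653 (in km·g cm⁻³).
e = (21.5 − 6.07) − (58.265 − 14.4653) / 3.282 = 2.08 km.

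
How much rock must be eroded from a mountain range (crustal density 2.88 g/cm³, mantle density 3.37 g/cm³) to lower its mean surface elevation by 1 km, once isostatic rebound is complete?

6.88 km

Net drop Δ = e − u = e − e ρ_c/ρ_m = e (ρ_m − ρ_c)/ρ_m.
e = Δ ρ_m/(ρ_m − ρ_c) = 1 km × 3.37/0.49 = 6.88 km.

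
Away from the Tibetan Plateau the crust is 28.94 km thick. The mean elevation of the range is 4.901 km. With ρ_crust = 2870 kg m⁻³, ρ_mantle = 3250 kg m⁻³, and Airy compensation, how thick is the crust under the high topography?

70.9 km

Root depth r = h ρ_c / (ρ_m − ρ_c) = 4.901 km × 2870 / 380 = 37.02 km.
Total thickness = T + h + r = 28.94 km + 4.901 km + 37.02 km = 70.9 km.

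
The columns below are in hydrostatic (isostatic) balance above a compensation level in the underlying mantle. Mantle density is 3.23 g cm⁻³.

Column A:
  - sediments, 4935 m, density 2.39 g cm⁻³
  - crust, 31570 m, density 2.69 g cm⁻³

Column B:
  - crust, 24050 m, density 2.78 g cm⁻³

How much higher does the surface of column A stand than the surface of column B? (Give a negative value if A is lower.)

3210 m

For any compensation level in the mantle, the mantle terms cancel and isostasy reduces to e = (Σt_A − Σt_B) − (Σ(ρt)_A − Σ(ρt)_B) / ρ_m.
Σt_A = 36505 m; Σt_B = 24050 m; Σ(ρt)_A = 96717.95; Σ(ρt)_B = 66859 (in m·g cm⁻³).
e = (36505 − 24050) − (96717.95 − 66859) / 3.23 = 3210 m.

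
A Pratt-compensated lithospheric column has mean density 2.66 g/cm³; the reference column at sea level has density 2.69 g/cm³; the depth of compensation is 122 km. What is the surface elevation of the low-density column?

1.38 km

ρ_ref D = ρ (D + h) → h = D (ρ_ref − ρ)/ρ.
h = 122 km × (2.69 − 2.66)/2.66 = 1.38 km.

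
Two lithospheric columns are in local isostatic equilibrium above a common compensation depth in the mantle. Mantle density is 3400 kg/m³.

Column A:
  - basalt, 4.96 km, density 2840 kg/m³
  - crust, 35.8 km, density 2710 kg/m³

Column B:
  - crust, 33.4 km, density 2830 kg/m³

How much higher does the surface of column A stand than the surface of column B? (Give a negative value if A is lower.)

For any compensation level in the mantle, the mantle terms cancel and isostasy reduces to e = (Σt_A − Σt_B) − (Σ(ρt)_A − Σ(ρt)_B) / ρ_m.
Σt_A = 40.76 km; Σt_B = 33.4 km; Σ(ρt)_A = 111104.4; Σ(ρt)_B = 94522 (in km·kg/m³).
e = (40.76 − 33.4) − (111104.4 − 94522) / 3400 = 2.48 km.

2.48 km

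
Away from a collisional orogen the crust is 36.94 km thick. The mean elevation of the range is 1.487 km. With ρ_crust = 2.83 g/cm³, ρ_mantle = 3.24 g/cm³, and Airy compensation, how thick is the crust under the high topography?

48.7 km

Root depth r = h ρ_c / (ρ_m − ρ_c) = 1.487 km × 2.83 / 0.41 = 10.26 km.
Total thickness = T + h + r = 36.94 km + 1.487 km + 10.26 km = 48.7 km.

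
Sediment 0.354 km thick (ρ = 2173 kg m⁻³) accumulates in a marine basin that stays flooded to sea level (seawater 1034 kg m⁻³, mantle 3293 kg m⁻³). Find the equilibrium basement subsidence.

Submarine loading: the sediment displaces seawater, and the subsidence is in turn flooded, so s (ρ_m − ρ_w) = t (ρ_sed − ρ_w).
s = 0.354 km × (2173 − 1034) / (3293 − 1034) = 0.178 km.

0.178 km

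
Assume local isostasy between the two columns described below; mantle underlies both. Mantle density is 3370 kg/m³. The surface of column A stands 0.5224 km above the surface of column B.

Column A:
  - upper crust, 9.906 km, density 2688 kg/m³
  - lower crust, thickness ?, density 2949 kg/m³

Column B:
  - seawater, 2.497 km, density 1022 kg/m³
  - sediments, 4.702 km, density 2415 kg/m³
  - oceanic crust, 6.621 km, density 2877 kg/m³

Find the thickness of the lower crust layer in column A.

Take the compensation level at the base of the deeper column (depth z_c below the surface of column A) and equate Σ ρ_i t_i down to z_c; mantle fills any gap and the z_c terms cancel.
Column A: 9.906×2688 + x×2949 + (z_c − 9.906 − x)×3370
Column B: 0.5224×0 + 2.497×1022 + 4.702×2415 + 6.621×2877 + (z_c − 0.5224 − 13.82)×3370
The z_c×3370 term appears on both sides and cancels. Collect the known terms of each column as K = Σ(ρt)_known − 3370 × (depth of known layers): K_A = 26627.328 − 3370×9.906 = −6755.892; K_B = 32955.881 − 3370×(0.5224 + 13.82) = −15378.007.
Balance: K_A − x×(3370 − 2949) = K_B, so x = (K_A − K_B)/(3370 − 2949) = 8622.11/421 = 20.5 km.

20.5 km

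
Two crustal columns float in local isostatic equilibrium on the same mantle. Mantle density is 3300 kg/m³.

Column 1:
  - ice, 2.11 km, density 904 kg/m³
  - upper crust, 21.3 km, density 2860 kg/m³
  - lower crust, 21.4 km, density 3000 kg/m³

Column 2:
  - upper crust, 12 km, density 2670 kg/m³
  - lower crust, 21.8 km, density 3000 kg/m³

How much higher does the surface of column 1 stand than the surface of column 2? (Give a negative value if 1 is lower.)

2.04 km

For any compensation level in the mantle, the mantle terms cancel and isostasy reduces to e = (Σt_1 − Σt_2) − (Σ(ρt)_1 − Σ(ρt)_2) / ρ_m.
Σt_1 = 44.81 km; Σt_2 = 33.8 km; Σ(ρt)_1 = 127025.44; Σ(ρt)_2 = 97440 (in km·kg/m³).
e = (44.81 − 33.8) − (127025.44 − 97440) / 3300 = 2.04 km.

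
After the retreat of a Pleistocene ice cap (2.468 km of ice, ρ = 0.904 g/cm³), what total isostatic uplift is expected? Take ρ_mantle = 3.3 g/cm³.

Removing the load lets mantle flow back in; uplift u satisfies ρ_ice t = ρ_m u.
u = t ρ_ice/ρ_m = 2.468 km × 0.904/3.3 = 0.676 km.

0.676 km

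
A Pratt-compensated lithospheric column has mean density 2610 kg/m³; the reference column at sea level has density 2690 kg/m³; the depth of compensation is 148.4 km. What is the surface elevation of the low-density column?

4.55 km

ρ_ref D = ρ (D + h) → h = D (ρ_ref − ρ)/ρ.
h = 148.4 km × (2690 − 2610)/2610 = 4.55 km.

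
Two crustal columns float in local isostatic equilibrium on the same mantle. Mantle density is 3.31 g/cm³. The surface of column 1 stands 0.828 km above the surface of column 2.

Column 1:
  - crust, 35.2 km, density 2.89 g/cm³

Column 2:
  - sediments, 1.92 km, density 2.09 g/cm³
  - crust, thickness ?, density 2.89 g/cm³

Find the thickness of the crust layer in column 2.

23.1 km

Take the compensation level at the base of the deeper column (depth z_c below the surface of column 1) and equate Σ ρ_i t_i down to z_c; mantle fills any gap and the z_c terms cancel.
Column 1: 35.2×2.89 + (z_c − 35.2)×3.31
Column 2: 0.828×0 + 1.92×2.09 + x×2.89 + (z_c − 0.828 − 1.92 − x)×3.31
The z_c×3.31 term appears on both sides and cancels. Collect the known terms of each column as K = Σ(ρt)_known − 3.31 × (depth of known layers): K_1 = 101.728 − 3.31×35.2 = −14.784; K_2 = 4.0128 − 3.31×(0.828 + 1.92) = −5.08308.
Balance: K_1 = K_2 − x×(3.31 − 2.89), so x = (K_2 − K_1)/(3.31 − 2.89) = 9.70092/0.42 = 23.1 km.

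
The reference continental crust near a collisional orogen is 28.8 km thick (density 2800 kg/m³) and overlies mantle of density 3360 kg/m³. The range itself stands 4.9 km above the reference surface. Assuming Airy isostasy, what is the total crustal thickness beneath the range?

58.2 km

Root depth r = h ρ_c / (ρ_m − ρ_c) = 4.9 km × 2800 / 560 = 24.5 km.
Total thickness = T + h + r = 28.8 km + 4.9 km + 24.5 km = 58.2 km.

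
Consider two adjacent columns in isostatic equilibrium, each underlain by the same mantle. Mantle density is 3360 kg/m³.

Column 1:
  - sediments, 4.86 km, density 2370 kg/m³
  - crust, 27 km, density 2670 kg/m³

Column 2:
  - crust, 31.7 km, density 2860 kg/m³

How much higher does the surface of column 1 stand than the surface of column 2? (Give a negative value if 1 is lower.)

For any compensation level in the mantle, the mantle terms cancel and isostasy reduces to e = (Σt_1 − Σt_2) − (Σ(ρt)_1 − Σ(ρt)_2) / ρ_m.
Σt_1 = 31.86 km; Σt_2 = 31.7 km; Σ(ρt)_1 = 83608.2; Σ(ρt)_2 = 90662 (in km·kg/m³).
e = (31.86 − 31.7) − (83608.2 − 90662) / 3360 = 2.26 km.

2.26 km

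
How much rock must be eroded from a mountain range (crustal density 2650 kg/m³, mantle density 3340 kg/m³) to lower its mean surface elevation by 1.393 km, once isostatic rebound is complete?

6.74 km

Net drop Δ = e − u = e − e ρ_c/ρ_m = e (ρ_m − ρ_c)/ρ_m.
e = Δ ρ_m/(ρ_m − ρ_c) = 1.393 km × 3340/690 = 6.74 km.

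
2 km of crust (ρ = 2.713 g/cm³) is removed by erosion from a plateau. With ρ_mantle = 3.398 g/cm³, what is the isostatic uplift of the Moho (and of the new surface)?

1.6 km

Unloading: uplift u = e ρ_c/ρ_m = 2 km × 2.713/3.398 = 1.6 km.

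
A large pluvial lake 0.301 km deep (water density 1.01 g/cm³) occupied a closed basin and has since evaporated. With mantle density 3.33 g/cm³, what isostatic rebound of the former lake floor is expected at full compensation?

u = d ρ_w/ρ_m = 0.301 km × 1.01/3.33 = 0.0913 km.

0.0913 km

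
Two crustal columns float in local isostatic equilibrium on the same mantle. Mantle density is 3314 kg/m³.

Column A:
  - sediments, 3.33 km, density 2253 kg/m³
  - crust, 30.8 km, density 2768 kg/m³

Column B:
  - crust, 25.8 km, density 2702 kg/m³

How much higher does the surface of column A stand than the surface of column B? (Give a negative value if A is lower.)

1.38 km

For any compensation level in the mantle, the mantle terms cancel and isostasy reduces to e = (Σt_A − Σt_B) − (Σ(ρt)_A − Σ(ρt)_B) / ρ_m.
Σt_A = 34.13 km; Σt_B = 25.8 km; Σ(ρt)_A = 92756.89; Σ(ρt)_B = 69711.6 (in km·kg/m³).
e = (34.13 − 25.8) − (92756.89 − 69711.6) / 3314 = 1.38 km.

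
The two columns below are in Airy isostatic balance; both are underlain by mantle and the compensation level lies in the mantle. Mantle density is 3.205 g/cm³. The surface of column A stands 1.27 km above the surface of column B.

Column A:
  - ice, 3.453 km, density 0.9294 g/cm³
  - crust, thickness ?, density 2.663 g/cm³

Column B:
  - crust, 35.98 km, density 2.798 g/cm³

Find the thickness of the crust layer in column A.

20 km

Take the compensation level at the base of the deeper column (depth z_c below the surface of column A) and equate Σ ρ_i t_i down to z_c; mantle fills any gap and the z_c terms cancel.
Column A: 3.453×0.9294 + x×2.663 + (z_c − 3.453 − x)×3.205
Column B: 1.27×0 + 35.98×2.798 + (z_c − 1.27 − 35.98)×3.205
The z_c×3.205 term appears on both sides and cancels. Collect the known terms of each column as K = Σ(ρt)_known − 3.205 × (depth of known layers): K_A = 3.2092182 − 3.205×3.453 = −7.8576468; K_B = 100.67204 − 3.205×(1.27 + 35.98) = −18.71421.
Balance: K_A − x×(3.205 − 2.663) = K_B, so x = (K_A − K_B)/(3.205 − 2.663) = 10.8566/0.542 = 20 km.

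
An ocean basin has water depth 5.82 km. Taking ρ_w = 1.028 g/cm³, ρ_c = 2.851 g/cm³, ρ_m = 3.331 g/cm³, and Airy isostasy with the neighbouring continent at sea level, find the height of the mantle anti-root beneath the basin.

Isostatic balance requires: replacing crust with seawater at the top is compensated by replacing crust with mantle at the base: d (ρ_c − ρ_w) = a (ρ_m − ρ_c).
a = d (ρ_c − ρ_w)/(ρ_m − ρ_c) = 5.82 km × 1.823/0.48 = 22.1 km.

22.1 km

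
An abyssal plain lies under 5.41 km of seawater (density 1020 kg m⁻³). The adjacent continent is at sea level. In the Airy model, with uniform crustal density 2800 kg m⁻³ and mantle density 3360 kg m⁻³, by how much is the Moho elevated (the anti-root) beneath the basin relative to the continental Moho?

Equating mass per unit area of the two columns: replacing crust with seawater at the top is compensated by replacing crust with mantle at the base: d (ρ_c − ρ_w) = a (ρ_m − ρ_c).
a = d (ρ_c − ρ_w)/(ρ_m − ρ_c) = 5.41 km × 1780/560 = 17.2 km.

17.2 km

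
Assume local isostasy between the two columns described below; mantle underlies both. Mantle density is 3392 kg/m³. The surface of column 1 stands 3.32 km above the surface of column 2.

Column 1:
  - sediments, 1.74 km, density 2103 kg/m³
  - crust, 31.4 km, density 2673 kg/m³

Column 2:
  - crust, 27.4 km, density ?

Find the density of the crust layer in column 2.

2900 kg/m³

Take the compensation level at the base of the deeper column (depth z_c below the surface of column 1) and equate Σ ρ_i t_i down to z_c; mantle fills any gap and the z_c terms cancel.
Column 1: 1.74×2103 + 31.4×2673 + (z_c − 33.14)×3392
Column 2: 3.32×0 + 27.4×ρ + (z_c − 3.32 − 27.4)×3392
The z_c×3392 term appears on both sides and cancels. Collect the known terms of each column as K = Σ(ρt)_known − 3392 × (depth of known layers): K_1 = 87591.42 − 3392×33.14 = −24819.46; K_2 = 0 − 3392×(3.32 + 27.4) = −104202.24.
Balance: K_1 = K_2 + 27.4×ρ, so ρ = (K_1 − K_2)/27.4 = 79382.8/27.4 = 2900 kg/m³.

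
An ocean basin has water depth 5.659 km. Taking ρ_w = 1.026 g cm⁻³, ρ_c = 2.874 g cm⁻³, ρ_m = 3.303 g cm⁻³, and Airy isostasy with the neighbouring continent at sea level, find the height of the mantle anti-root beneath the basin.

In Airy isostatic equilibrium: replacing crust with seawater at the top is compensated by replacing crust with mantle at the base: d (ρ_c − ρ_w) = a (ρ_m − ρ_c).
a = d (ρ_c − ρ_w)/(ρ_m − ρ_c) = 5.659 km × 1.848/0.429 = 24.4 km.

24.4 km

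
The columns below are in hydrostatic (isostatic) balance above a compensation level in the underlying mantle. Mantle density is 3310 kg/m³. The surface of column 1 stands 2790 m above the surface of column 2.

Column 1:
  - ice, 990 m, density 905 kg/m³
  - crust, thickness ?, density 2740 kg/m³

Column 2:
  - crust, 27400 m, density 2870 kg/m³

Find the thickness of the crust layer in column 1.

33200 m

Take the compensation level at the base of the deeper column (depth z_c below the surface of column 1) and equate Σ ρ_i t_i down to z_c; mantle fills any gap and the z_c terms cancel.
Column 1: 990×905 + x×2740 + (z_c − 990 − x)×3310
Column 2: 2790×0 + 27400×2870 + (z_c − 2790 − 27400)×3310
The z_c×3310 term appears on both sides and cancels. Collect the known terms of each column as K = Σ(ρt)_known − 3310 × (depth of known layers): K_1 = 895950 − 3310×990 = −2380950; K_2 = 78638000 − 3310×(2790 + 27400) = −21290900.
Balance: K_1 − x×(3310 − 2740) = K_2, so x = (K_1 − K_2)/(3310 − 2740) = 18910000/570 = 33200 m.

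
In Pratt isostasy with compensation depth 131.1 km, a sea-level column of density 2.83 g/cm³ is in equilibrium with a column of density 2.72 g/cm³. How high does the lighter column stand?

ρ_ref D = ρ (D + h) → h = D (ρ_ref − ρ)/ρ.
h = 131.1 km × (2.83 − 2.72)/2.72 = 5.3 km.

5.3 km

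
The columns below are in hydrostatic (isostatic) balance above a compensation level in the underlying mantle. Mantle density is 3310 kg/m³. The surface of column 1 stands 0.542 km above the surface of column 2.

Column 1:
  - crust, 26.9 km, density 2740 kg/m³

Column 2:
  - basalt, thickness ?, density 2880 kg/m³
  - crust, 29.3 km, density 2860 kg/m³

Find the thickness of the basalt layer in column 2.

0.823 km

Take the compensation level at the base of the deeper column (depth z_c below the surface of column 1) and equate Σ ρ_i t_i down to z_c; mantle fills any gap and the z_c terms cancel.
Column 1: 26.9×2740 + (z_c − 26.9)×3310
Column 2: 0.542×0 + x×2880 + 29.3×2860 + (z_c − 0.542 − 29.3 − x)×3310
The z_c×3310 term appears on both sides and cancels. Collect the known terms of each column as K = Σ(ρt)_known − 3310 × (depth of known layers): K_1 = 73706 − 3310×26.9 = −15333; K_2 = 83798 − 3310×(0.542 + 29.3) = −14979.02.
Balance: K_1 = K_2 − x×(3310 − 2880), so x = (K_2 − K_1)/(3310 − 2880) = 353.98/430 = 0.823 km.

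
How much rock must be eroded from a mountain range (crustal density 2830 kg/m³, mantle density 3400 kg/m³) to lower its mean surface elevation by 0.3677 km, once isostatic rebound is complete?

Net drop Δ = e − u = e − e ρ_c/ρ_m = e (ρ_m − ρ_c)/ρ_m.
e = Δ ρ_m/(ρ_m − ρ_c) = 0.3677 km × 3400/570 = 2.19 km.

2.19 km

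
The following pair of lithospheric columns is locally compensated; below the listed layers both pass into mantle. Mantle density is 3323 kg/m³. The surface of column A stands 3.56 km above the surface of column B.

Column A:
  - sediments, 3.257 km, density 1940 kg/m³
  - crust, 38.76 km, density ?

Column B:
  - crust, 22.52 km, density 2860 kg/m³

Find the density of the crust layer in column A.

2860 kg/m³

Take the compensation level at the base of the deeper column (depth z_c below the surface of column A) and equate Σ ρ_i t_i down to z_c; mantle fills any gap and the z_c terms cancel.
Column A: 3.257×1940 + 38.76×ρ + (z_c − 42.017)×3323
Column B: 3.56×0 + 22.52×2860 + (z_c − 3.56 − 22.52)×3323
The z_c×3323 term appears on both sides and cancels. Collect the known terms of each column as K = Σ(ρt)_known − 3323 × (depth of known layers): K_A = 6318.58 − 3323×42.017 = −133303.911; K_B = 64407.2 − 3323×(3.56 + 22.52) = −22256.64.
Balance: K_A + 38.76×ρ = K_B, so ρ = (K_B − K_A)/38.76 = 111047/38.76 = 2860 kg/m³.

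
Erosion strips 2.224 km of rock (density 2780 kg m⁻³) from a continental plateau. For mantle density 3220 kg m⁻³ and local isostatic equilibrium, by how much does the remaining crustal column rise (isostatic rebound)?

Unloading: uplift u = e ρ_c/ρ_m = 2.224 km × 2780/3220 = 1.92 km.

1.92 km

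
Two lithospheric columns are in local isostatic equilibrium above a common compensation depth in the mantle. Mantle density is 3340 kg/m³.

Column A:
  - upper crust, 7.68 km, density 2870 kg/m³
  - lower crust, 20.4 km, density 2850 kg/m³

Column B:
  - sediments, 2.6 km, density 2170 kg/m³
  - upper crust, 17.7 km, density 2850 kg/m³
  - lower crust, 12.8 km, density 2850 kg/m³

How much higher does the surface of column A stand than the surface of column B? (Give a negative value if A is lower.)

−1.31 km

For any compensation level in the mantle, the mantle terms cancel and isostasy reduces to e = (Σt_A − Σt_B) − (Σ(ρt)_A − Σ(ρt)_B) / ρ_m.
Σt_A = 28.08 km; Σt_B = 33.1 km; Σ(ρt)_A = 80181.6; Σ(ρt)_B = 92567 (in km·kg/m³).
e = (28.08 − 33.1) − (80181.6 − 92567) / 3340 = −1.31 km.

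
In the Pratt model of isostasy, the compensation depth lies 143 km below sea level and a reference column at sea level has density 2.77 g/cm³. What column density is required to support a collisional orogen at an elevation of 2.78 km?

2.72 g/cm³

Pratt balance: ρ_ref D = ρ (D + h).
ρ = ρ_ref D/(D + h) = 2.77 × 143 km/(143 km + 2.78 km) = 2.72 g/cm³.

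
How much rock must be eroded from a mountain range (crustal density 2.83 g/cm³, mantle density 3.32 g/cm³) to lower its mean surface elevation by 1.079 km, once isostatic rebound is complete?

Net drop Δ = e − u = e − e ρ_c/ρ_m = e (ρ_m − ρ_c)/ρ_m.
e = Δ ρ_m/(ρ_m − ρ_c) = 1.079 km × 3.32/0.49 = 7.31 km.

7.31 km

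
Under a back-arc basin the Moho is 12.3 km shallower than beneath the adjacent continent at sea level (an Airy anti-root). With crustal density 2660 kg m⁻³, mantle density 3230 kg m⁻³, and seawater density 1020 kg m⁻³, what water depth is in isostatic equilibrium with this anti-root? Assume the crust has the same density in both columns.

Replacing a thickness d of crust by seawater at the top must be balanced by replacing crust with mantle at the base: d (ρ_c − ρ_w) = a (ρ_m − ρ_c).
d = a (ρ_m − ρ_c)/(ρ_c − ρ_w) = 12.3 km × 570/1640 = 4.28 km.

4.28 km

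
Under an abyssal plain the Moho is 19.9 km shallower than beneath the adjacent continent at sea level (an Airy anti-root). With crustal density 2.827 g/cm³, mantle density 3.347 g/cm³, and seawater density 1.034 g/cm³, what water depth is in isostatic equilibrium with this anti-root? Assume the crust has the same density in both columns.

5.77 km

Replacing a thickness d of crust by seawater at the top must be balanced by replacing crust with mantle at the base: d (ρ_c − ρ_w) = a (ρ_m − ρ_c).
d = a (ρ_m − ρ_c)/(ρ_c − ρ_w) = 19.9 km × 0.52/1.793 = 5.77 km.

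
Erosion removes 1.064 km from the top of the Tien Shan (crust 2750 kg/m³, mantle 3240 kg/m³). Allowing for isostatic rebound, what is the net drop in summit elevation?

Rebound u = e ρ_c/ρ_m = 1.064 km × 2750/3240 = 0.9031 km.
Net surface drop = e − u = 1.064 km − 0.9031 km = e (ρ_m − ρ_c)/ρ_m = 0.161 km.

0.161 km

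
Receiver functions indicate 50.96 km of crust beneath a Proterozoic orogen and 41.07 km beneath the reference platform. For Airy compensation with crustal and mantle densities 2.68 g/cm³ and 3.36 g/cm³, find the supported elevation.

Excess crust Δ = 50.96 km − 41.07 km = 9.89 km, split between elevation h and root r with h + r = Δ.
Airy balance ρ_c h = (ρ_m − ρ_c) r gives r = h ρ_c/(ρ_m − ρ_c), so h (1 + ρ_c/(ρ_m − ρ_c)) = Δ, i.e. h = Δ (ρ_m − ρ_c)/ρ_m.
h = 9.89 km × 0.68/3.36 = 2 km.

2 km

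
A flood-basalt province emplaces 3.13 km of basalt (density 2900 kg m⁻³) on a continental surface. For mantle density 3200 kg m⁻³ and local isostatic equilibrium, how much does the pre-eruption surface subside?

2.84 km

Subaerial loading: s = t ρ_load / ρ_m.
s = 3.13 km × 2900/3200 = 2.84 km.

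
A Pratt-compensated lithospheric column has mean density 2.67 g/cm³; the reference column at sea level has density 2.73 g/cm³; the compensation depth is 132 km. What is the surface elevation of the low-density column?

2.97 km

ρ_ref D = ρ (D + h) → h = D (ρ_ref − ρ)/ρ.
h = 132 km × (2.73 − 2.67)/2.67 = 2.97 km.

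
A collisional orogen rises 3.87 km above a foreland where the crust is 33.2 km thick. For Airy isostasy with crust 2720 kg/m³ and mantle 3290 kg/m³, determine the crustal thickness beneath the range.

55.5 km

Root depth r = h ρ_c / (ρ_m − ρ_c) = 3.87 km × 2720 / 570 = 18.47 km.
Total thickness = T + h + r = 33.2 km + 3.87 km + 18.47 km = 55.5 km.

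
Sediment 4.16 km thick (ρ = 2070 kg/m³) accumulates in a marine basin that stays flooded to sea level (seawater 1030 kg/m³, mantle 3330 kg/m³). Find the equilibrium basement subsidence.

1.88 km

Submarine loading: the sediment displaces seawater, and the subsidence is in turn flooded, so s (ρ_m − ρ_w) = t (ρ_sed − ρ_w).
s = 4.16 km × (2070 − 1030) / (3330 − 1030) = 1.88 km.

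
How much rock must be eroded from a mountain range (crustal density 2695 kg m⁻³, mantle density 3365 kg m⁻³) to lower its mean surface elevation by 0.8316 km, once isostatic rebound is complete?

Net drop Δ = e − u = e − e ρ_c/ρ_m = e (ρ_m − ρ_c)/ρ_m.
e = Δ ρ_m/(ρ_m − ρ_c) = 0.8316 km × 3365/670 = 4.18 km.

4.18 km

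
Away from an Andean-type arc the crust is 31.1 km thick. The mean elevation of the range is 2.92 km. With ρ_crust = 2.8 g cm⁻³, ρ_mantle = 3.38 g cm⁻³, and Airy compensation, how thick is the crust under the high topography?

Root depth r = h ρ_c / (ρ_m − ρ_c) = 2.92 km × 2.8 / 0.58 = 14.1 km.
Total thickness = T + h + r = 31.1 km + 2.92 km + 14.1 km = 48.1 km.

48.1 km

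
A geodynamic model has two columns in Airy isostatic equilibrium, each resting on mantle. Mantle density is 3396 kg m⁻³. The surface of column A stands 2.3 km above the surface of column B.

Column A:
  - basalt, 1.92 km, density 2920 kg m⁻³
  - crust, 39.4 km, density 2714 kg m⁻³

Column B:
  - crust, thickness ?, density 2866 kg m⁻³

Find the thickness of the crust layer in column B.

Take the compensation level at the base of the deeper column (depth z_c below the surface of column A) and equate Σ ρ_i t_i down to z_c; mantle fills any gap and the z_c terms cancel.
Column A: 1.92×2920 + 39.4×2714 + (z_c − 41.32)×3396
Column B: 2.3×0 + x×2866 + (z_c − 2.3 − 0 − x)×3396
The z_c×3396 term appears on both sides and cancels. Collect the known terms of each column as K = Σ(ρt)_known − 3396 × (depth of known layers): K_A = 112538 − 3396×41.32 = −27784.72; K_B = 0 − 3396×(2.3 + 0) = −7810.8.
Balance: K_A = K_B − x×(3396 − 2866), so x = (K_B − K_A)/(3396 − 2866) = 19973.9/530 = 37.7 km.

37.7 km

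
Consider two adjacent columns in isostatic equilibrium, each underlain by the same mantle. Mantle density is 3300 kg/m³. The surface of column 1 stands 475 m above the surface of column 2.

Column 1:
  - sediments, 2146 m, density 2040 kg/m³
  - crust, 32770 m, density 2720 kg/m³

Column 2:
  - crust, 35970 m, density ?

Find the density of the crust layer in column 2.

2740 kg/m³

Take the compensation level at the base of the deeper column (depth z_c below the surface of column 1) and equate Σ ρ_i t_i down to z_c; mantle fills any gap and the z_c terms cancel.
Column 1: 2146×2040 + 32770×2720 + (z_c − 34916)×3300
Column 2: 475×0 + 35970×ρ + (z_c − 475 − 35970)×3300
The z_c×3300 term appears on both sides and cancels. Collect the known terms of each column as K = Σ(ρt)_known − 3300 × (depth of known layers): K_1 = 93512240 − 3300×34916 = −21710560; K_2 = 0 − 3300×(475 + 35970) = −120268500.
Balance: K_1 = K_2 + 35970×ρ, so ρ = (K_1 − K_2)/35970 = 98557900/35970 = 2740 kg/m³.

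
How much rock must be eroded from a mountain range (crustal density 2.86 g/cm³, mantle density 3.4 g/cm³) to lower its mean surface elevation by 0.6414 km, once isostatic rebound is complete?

4.04 km

Net drop Δ = e − u = e − e ρ_c/ρ_m = e (ρ_m − ρ_c)/ρ_m.
e = Δ ρ_m/(ρ_m − ρ_c) = 0.6414 km × 3.4/0.54 = 4.04 km.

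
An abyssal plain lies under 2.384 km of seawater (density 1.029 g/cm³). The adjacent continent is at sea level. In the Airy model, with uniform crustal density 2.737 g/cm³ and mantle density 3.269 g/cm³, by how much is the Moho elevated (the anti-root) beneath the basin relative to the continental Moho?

7.65 km

Balancing pressure at the compensation depth: replacing crust with seawater at the top is compensated by replacing crust with mantle at the base: d (ρ_c − ρ_w) = a (ρ_m − ρ_c).
a = d (ρ_c − ρ_w)/(ρ_m − ρ_c) = 2.384 km × 1.708/0.532 = 7.65 km.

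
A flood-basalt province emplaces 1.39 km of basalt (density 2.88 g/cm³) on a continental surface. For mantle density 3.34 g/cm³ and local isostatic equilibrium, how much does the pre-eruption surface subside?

1.2 km

Subaerial loading: s = t ρ_load / ρ_m.
s = 1.39 km × 2.88/3.34 = 1.2 km.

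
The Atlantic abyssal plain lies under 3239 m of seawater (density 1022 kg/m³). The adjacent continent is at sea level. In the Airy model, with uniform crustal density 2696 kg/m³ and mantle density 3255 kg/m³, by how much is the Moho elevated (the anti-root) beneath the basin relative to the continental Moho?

Isostatic balance requires: replacing crust with seawater at the top is compensated by replacing crust with mantle at the base: d (ρ_c − ρ_w) = a (ρ_m − ρ_c).
a = d (ρ_c − ρ_w)/(ρ_m − ρ_c) = 3239 m × 1674/559 = 9700 m.

9700 m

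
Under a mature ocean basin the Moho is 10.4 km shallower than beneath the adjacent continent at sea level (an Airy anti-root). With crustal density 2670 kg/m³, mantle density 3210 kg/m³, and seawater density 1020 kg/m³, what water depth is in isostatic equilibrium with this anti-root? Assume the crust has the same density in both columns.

Replacing a thickness d of crust by seawater at the top must be balanced by replacing crust with mantle at the base: d (ρ_c − ρ_w) = a (ρ_m − ρ_c).
d = a (ρ_m − ρ_c)/(ρ_c − ρ_w) = 10.4 km × 540/1650 = 3.4 km.

3.4 km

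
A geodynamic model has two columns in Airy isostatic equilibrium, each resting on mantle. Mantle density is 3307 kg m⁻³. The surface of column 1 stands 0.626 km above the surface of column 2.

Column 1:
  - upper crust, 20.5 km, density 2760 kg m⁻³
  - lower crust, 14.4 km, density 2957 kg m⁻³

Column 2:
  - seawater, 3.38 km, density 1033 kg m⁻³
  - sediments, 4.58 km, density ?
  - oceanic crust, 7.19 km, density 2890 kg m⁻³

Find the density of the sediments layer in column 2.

2540 kg m⁻³

Take the compensation level at the base of the deeper column (depth z_c below the surface of column 1) and equate Σ ρ_i t_i down to z_c; mantle fills any gap and the z_c terms cancel.
Column 1: 20.5×2760 + 14.4×2957 + (z_c − 34.9)×3307
Column 2: 0.626×0 + 3.38×1033 + 4.58×ρ + 7.19×2890 + (z_c − 0.626 − 15.15)×3307
The z_c×3307 term appears on both sides and cancels. Collect the known terms of each column as K = Σ(ρt)_known − 3307 × (depth of known layers): K_1 = 99160.8 − 3307×34.9 = −16253.5; K_2 = 24270.64 − 3307×(0.626 + 15.15) = −27900.592.
Balance: K_1 = K_2 + 4.58×ρ, so ρ = (K_1 − K_2)/4.58 = 11647.1/4.58 = 2540 kg m⁻³.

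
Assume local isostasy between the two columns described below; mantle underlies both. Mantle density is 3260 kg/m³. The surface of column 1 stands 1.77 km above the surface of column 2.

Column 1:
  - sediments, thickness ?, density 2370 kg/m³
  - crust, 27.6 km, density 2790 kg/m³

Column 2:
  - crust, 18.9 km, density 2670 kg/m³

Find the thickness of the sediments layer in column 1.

Take the compensation level at the base of the deeper column (depth z_c below the surface of column 1) and equate Σ ρ_i t_i down to z_c; mantle fills any gap and the z_c terms cancel.
Column 1: x×2370 + 27.6×2790 + (z_c − 27.6 − x)×3260
Column 2: 1.77×0 + 18.9×2670 + (z_c − 1.77 − 18.9)×3260
The z_c×3260 term appears on both sides and cancels. Collect the known terms of each column as K = Σ(ρt)_known − 3260 × (depth of known layers): K_1 = 77004 − 3260×27.6 = −12972; K_2 = 50463 − 3260×(1.77 + 18.9) = −16921.2.
Balance: K_1 − x×(3260 − 2370) = K_2, so x = (K_1 − K_2)/(3260 − 2370) = 3949.2/890 = 4.44 km.

4.44 km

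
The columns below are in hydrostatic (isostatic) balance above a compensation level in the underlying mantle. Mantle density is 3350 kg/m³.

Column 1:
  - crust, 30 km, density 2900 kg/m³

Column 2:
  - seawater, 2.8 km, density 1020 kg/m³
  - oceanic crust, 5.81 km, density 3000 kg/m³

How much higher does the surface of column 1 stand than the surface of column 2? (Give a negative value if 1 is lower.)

1.48 km

For any compensation level in the mantle, the mantle terms cancel and isostasy reduces to e = (Σt_1 − Σt_2) − (Σ(ρt)_1 − Σ(ρt)_2) / ρ_m.
Σt_1 = 30 km; Σt_2 = 8.61 km; Σ(ρt)_1 = 87000; Σ(ρt)_2 = 20286 (in km·kg/m³).
e = (30 − 8.61) − (87000 − 20286) / 3350 = 1.48 km.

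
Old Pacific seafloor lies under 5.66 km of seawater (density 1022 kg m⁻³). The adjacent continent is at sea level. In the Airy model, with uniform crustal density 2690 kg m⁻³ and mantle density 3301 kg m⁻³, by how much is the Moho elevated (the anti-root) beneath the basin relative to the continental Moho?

In Airy isostatic equilibrium: replacing crust with seawater at the top is compensated by replacing crust with mantle at the base: d (ρ_c − ρ_w) = a (ρ_m − ρ_c).
a = d (ρ_c − ρ_w)/(ρ_m − ρ_c) = 5.66 km × 1668/611 = 15.5 km.

15.5 km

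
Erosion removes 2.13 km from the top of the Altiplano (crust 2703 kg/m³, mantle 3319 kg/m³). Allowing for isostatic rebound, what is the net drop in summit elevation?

0.395 km

Rebound u = e ρ_c/ρ_m = 2.13 km × 2703/3319 = 1.735 km.
Net surface drop = e − u = 2.13 km − 1.735 km = e (ρ_m − ρ_c)/ρ_m = 0.395 km.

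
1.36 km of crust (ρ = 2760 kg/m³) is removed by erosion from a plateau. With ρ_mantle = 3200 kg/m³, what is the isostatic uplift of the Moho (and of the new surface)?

1.17 km

Unloading: uplift u = e ρ_c/ρ_m = 1.36 km × 2760/3200 = 1.17 km.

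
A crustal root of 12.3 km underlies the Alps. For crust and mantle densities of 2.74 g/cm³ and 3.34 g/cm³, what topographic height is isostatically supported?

2.69 km

For local isostatic compensation: ρ_c h = (ρ_m − ρ_c) r.
h = r (ρ_m − ρ_c) / ρ_c = 12.3 km × (3.34 − 2.74) / 2.74 = 2.69 km.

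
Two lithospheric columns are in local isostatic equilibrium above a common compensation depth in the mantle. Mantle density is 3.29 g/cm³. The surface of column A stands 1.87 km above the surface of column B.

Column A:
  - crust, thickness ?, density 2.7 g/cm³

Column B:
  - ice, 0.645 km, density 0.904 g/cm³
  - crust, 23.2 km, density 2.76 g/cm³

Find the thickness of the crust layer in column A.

Take the compensation level at the base of the deeper column (depth z_c below the surface of column A) and equate Σ ρ_i t_i down to z_c; mantle fills any gap and the z_c terms cancel.
Column A: x×2.7 + (z_c − 0 − x)×3.29
Column B: 1.87×0 + 0.645×0.904 + 23.2×2.76 + (z_c − 1.87 − 23.845)×3.29
The z_c×3.29 term appears on both sides and cancels. Collect the known terms of each column as K = Σ(ρt)_known − 3.29 × (depth of known layers): K_A = 0 − 3.29×0 = 0; K_B = 64.61508 − 3.29×(1.87 + 23.845) = −19.98727.
Balance: K_A − x×(3.29 − 2.7) = K_B, so x = (K_A − K_B)/(3.29 − 2.7) = 19.9873/0.59 = 33.9 km.

33.9 km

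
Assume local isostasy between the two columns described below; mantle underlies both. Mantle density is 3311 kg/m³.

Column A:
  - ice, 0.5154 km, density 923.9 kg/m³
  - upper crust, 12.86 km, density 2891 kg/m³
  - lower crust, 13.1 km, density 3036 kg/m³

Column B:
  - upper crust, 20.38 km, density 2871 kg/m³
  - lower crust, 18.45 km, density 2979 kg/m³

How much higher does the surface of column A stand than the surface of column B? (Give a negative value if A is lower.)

For any compensation level in the mantle, the mantle terms cancel and isostasy reduces to e = (Σt_A − Σt_B) − (Σ(ρt)_A − Σ(ρt)_B) / ρ_m.
Σt_A = 26.4754 km; Σt_B = 38.83 km; Σ(ρt)_A = 77426.0381; Σ(ρt)_B = 113473.53 (in km·kg/m³).
e = (26.4754 − 38.83) − (77426.0381 − 113473.53) / 3311 = −1.47 km.

−1.47 km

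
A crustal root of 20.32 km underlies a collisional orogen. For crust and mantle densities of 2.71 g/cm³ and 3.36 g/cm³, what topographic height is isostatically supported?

Balancing pressure at the compensation depth: ρ_c h = (ρ_m − ρ_c) r.
h = r (ρ_m − ρ_c) / ρ_c = 20.32 km × (3.36 − 2.71) / 2.71 = 4.87 km.

4.87 km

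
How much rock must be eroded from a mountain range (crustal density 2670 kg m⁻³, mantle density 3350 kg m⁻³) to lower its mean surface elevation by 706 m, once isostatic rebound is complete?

Net drop Δ = e − u = e − e ρ_c/ρ_m = e (ρ_m − ρ_c)/ρ_m.
e = Δ ρ_m/(ρ_m − ρ_c) = 706 m × 3350/680 = 3480 m.

3480 m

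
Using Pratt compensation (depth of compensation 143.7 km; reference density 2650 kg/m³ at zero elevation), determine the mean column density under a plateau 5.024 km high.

2560 kg/m³

Pratt balance: ρ_ref D = ρ (D + h).
ρ = ρ_ref D/(D + h) = 2650 × 143.7 km/(143.7 km + 5.024 km) = 2560 kg/m³.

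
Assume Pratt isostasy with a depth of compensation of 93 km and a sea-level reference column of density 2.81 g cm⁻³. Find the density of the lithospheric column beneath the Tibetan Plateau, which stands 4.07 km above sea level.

2.69 g cm⁻³

Pratt balance: ρ_ref D = ρ (D + h).
ρ = ρ_ref D/(D + h) = 2.81 × 93 km/(93 km + 4.07 km) = 2.69 g cm⁻³.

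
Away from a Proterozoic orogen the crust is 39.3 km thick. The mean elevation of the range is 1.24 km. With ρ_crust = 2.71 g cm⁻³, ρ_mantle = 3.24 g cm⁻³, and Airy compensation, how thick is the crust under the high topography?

Root depth r = h ρ_c / (ρ_m − ρ_c) = 1.24 km × 2.71 / 0.53 = 6.34 km.
Total thickness = T + h + r = 39.3 km + 1.24 km + 6.34 km = 46.9 km.

46.9 km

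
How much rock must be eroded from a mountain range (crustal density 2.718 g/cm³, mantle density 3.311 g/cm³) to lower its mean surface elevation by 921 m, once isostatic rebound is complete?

5140 m

Net drop Δ = e − u = e − e ρ_c/ρ_m = e (ρ_m − ρ_c)/ρ_m.
e = Δ ρ_m/(ρ_m − ρ_c) = 921 m × 3.311/0.593 = 5140 m.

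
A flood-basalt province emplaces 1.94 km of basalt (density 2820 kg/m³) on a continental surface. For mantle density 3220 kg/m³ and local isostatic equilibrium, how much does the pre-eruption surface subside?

1.7 km

Subaerial loading: s = t ρ_load / ρ_m.
s = 1.94 km × 2820/3220 = 1.7 km.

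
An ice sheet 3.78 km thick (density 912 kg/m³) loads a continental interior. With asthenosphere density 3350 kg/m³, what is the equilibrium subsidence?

By Archimedes' principle applied to the lithosphere: the ice load ρ_ice t is balanced by mantle displaced below, ρ_m s.
s = t ρ_ice / ρ_m = 3.78 km × 912/3350 = 1.03 km.

1.03 km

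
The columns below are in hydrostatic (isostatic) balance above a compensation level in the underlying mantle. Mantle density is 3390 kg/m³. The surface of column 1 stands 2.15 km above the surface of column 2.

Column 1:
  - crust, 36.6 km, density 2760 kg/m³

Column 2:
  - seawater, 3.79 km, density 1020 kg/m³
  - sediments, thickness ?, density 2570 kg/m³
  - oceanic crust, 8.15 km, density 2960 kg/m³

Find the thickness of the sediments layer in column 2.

4 km

Take the compensation level at the base of the deeper column (depth z_c below the surface of column 1) and equate Σ ρ_i t_i down to z_c; mantle fills any gap and the z_c terms cancel.
Column 1: 36.6×2760 + (z_c − 36.6)×3390
Column 2: 2.15×0 + 3.79×1020 + x×2570 + 8.15×2960 + (z_c − 2.15 − 11.94 − x)×3390
The z_c×3390 term appears on both sides and cancels. Collect the known terms of each column as K = Σ(ρt)_known − 3390 × (depth of known layers): K_1 = 101016 − 3390×36.6 = −23058; K_2 = 27989.8 − 3390×(2.15 + 11.94) = −19775.3.
Balance: K_1 = K_2 − x×(3390 − 2570), so x = (K_2 − K_1)/(3390 − 2570) = 3282.7/820 = 4 km.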